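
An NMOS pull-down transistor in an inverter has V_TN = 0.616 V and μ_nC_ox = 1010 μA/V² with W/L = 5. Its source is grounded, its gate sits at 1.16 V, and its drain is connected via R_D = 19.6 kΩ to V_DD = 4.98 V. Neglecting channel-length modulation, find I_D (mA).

V_GS = V_G = 1.16 V, so V_ov = 1.16 − 0.616 = 0.544 V.
k_n = μ_nC_ox · (W/L) = 5.05 mA/V².
Assume saturation: I_D = ½ k_n V_ov² = 0.5 × 5.05 × 0.544² = 0.747 mA, giving V_DS = V_DD − I_D R_D = 4.98 − 0.747 × 19.6 = -9.67 V.
But -9.67 V < V_ov = 0.544 V, so the device is actually in triode.
In triode I_D = k_n[V_ov V_DS − ½ V_DS²] and I_D = (V_DD − V_DS)/R_D. Equating: 49.5 V_DS² − 54.85 V_DS + 4.98 = 0, giving V_DS = 0.0998 V (the root below V_ov).
I_D = (4.98 − 0.0998) / 19.6 = 0.249 mA.

I_D = 0.249 mA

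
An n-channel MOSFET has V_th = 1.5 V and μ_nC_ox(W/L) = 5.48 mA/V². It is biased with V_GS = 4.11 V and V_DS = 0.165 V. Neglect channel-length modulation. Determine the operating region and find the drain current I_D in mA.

V_ov = V_GS − V_th = 4.11 − 1.5 = 2.61 V.
Since V_DS = 0.165 V < V_ov = 2.61 V, the device is in the triode region.
I_D = k_n [V_ov · V_DS − ½ V_DS²] = 5.48 × [2.61 × 0.165 − 0.5 × 0.165²] = 2.29 mA.

Triode; I_D = 2.29 mA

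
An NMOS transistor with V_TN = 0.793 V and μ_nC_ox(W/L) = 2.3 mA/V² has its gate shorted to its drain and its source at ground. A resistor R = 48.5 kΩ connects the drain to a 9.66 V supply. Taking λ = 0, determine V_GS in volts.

V_GS = 1.18 V

With gate tied to drain, V_GS = V_DS ≥ V_GS − V_TN, so the device is in saturation.
KCL at the drain: ½ k_n (V_GS − V_TN)² = (V_DD − V_GS)/R.
Let x = V_GS − 0.793. Then 55.8 x² + x − 8.867 = 0, giving x = 0.39 V (positive root), so V_GS = 1.18 V.
I_D = (V_DD − V_GS)/R = (9.66 − 1.18) / 48.5 = 0.175 mA.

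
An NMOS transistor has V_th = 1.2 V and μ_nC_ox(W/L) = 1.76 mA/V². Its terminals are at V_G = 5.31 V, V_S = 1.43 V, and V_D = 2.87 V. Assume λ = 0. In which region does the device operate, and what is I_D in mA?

V_GS = V_G − V_S = 5.31 − 1.43 = 3.88 V; V_DS = V_D − V_S = 2.87 − 1.43 = 1.44 V.
V_ov = V_GS − V_th = 3.88 − 1.2 = 2.68 V.
Since V_DS = 1.44 V < V_ov = 2.68 V, the device is in the triode region.
I_D = k_n [V_ov · V_DS − ½ V_DS²] = 1.76 × [2.68 × 1.44 − 0.5 × 1.44²] = 4.97 mA.

Triode; I_D = 4.97 mA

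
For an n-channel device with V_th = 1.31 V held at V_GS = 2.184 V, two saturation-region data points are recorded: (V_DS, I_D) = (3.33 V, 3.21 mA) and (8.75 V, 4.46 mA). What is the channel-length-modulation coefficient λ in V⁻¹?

With V_GS fixed, I_D ∝ (1 + λ V_DS) in saturation, so I_D2/I_D1 = (1 + λ V_DS2)/(1 + λ V_DS1).
4.46/3.21 = 1.389 = (1 + 8.75 λ)/(1 + 3.33 λ).
Solving: λ (I_D1 V_DS2 − I_D2 V_DS1) = I_D2 − I_D1, so λ = (4.46 − 3.21) / (3.21 × 8.75 − 4.46 × 3.33) = 1.25 / 13.2 = 0.0944 V⁻¹.

λ = 0.0944 V⁻¹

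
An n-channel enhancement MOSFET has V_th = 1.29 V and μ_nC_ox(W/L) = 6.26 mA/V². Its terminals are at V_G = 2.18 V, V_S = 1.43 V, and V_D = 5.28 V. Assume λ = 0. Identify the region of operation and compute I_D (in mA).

V_GS = V_G − V_S = 2.18 − 1.43 = 0.75 V; V_DS = V_D − V_S = 5.28 − 1.43 = 3.85 V.
V_GS = 0.75 V < V_th = 1.29 V, so the transistor is in cutoff.

Cutoff; I_D = 0 mA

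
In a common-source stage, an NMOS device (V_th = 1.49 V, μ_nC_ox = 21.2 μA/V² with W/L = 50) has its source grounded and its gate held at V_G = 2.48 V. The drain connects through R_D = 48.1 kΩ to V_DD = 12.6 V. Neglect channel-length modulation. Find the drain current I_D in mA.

I_D = 0.256 mA

V_GS = V_G = 2.48 V, so V_ov = 2.48 − 1.49 = 0.99 V.
k_n = μ_nC_ox · (W/L) = 1.06 mA/V².
Assume saturation: I_D = ½ k_n V_ov² = 0.5 × 1.06 × 0.99² = 0.519 mA, giving V_DS = V_DD − I_D R_D = 12.6 − 0.519 × 48.1 = -12.4 V.
But -12.4 V < V_ov = 0.99 V, so the device is actually in triode.
In triode I_D = k_n[V_ov V_DS − ½ V_DS²] and I_D = (V_DD − V_DS)/R_D. Equating: 25.5 V_DS² − 51.48 V_DS + 12.6 = 0, giving V_DS = 0.285 V (the root below V_ov).
I_D = (12.6 − 0.285) / 48.1 = 0.256 mA.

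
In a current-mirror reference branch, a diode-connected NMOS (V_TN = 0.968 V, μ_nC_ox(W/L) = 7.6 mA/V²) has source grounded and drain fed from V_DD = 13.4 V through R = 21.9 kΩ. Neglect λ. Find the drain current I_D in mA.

I_D = 0.550 mA

With gate tied to drain, V_GS = V_DS ≥ V_GS − V_TN, so the device is in saturation.
KCL at the drain: ½ k_n (V_GS − V_TN)² = (V_DD − V_GS)/R.
Let x = V_GS − 0.968. Then 83.2 x² + x − 12.43 = 0, giving x = 0.381 V (positive root), so V_GS = 1.35 V.
I_D = (V_DD − V_GS)/R = (13.4 − 1.35) / 21.9 = 0.55 mA.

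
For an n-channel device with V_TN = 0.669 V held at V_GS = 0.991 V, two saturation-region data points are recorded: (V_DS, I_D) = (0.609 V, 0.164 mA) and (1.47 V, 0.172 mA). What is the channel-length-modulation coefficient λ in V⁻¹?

With V_GS fixed, I_D ∝ (1 + λ V_DS) in saturation, so I_D2/I_D1 = (1 + λ V_DS2)/(1 + λ V_DS1).
0.172/0.164 = 1.049 = (1 + 1.47 λ)/(1 + 0.609 λ).
Solving: λ (I_D1 V_DS2 − I_D2 V_DS1) = I_D2 − I_D1, so λ = (0.172 − 0.164) / (0.164 × 1.47 − 0.172 × 0.609) = 0.008 / 0.136 = 0.0587 V⁻¹.

λ = 0.0587 V⁻¹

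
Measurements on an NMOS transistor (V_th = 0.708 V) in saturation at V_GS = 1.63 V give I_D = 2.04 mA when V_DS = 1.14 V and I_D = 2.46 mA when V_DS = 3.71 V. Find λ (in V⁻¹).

With V_GS fixed, I_D ∝ (1 + λ V_DS) in saturation, so I_D2/I_D1 = (1 + λ V_DS2)/(1 + λ V_DS1).
2.46/2.04 = 1.206 = (1 + 3.71 λ)/(1 + 1.14 λ).
Solving: λ (I_D1 V_DS2 − I_D2 V_DS1) = I_D2 − I_D1, so λ = (2.46 − 2.04) / (2.04 × 3.71 − 2.46 × 1.14) = 0.42 / 4.76 = 0.0882 V⁻¹.

λ = 0.0882 V⁻¹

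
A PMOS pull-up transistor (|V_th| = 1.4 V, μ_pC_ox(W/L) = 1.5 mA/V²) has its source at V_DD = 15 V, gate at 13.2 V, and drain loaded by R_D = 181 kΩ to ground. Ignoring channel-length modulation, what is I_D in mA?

I_D = 0.0819 mA

V_SG = V_DD − V_G = 15 − 13.2 = 1.8 V, so V_ov = 1.8 − 1.4 = 0.4 V.
Assume saturation: I_D = ½ k_p V_ov² = 0.5 × 1.5 × 0.4² = 0.12 mA, giving V_SD = V_DD − I_D R_D = 15 − 0.12 × 181 = -6.72 V.
But -6.72 V < V_ov = 0.4 V, so the device is actually in triode.
In triode I_D = k_p[V_ov V_SD − ½ V_SD²] and I_D = (V_DD − V_SD)/R_D. Equating: 136 V_SD² − 109.6 V_SD + 15 = 0, giving V_SD = 0.175 V (the root below V_ov).
I_D = (15 − 0.175) / 181 = 0.0819 mA.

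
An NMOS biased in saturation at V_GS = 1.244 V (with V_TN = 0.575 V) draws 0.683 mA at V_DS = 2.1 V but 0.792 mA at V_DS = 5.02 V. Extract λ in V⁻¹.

λ = 0.0617 V⁻¹

With V_GS fixed, I_D ∝ (1 + λ V_DS) in saturation, so I_D2/I_D1 = (1 + λ V_DS2)/(1 + λ V_DS1).
0.792/0.683 = 1.16 = (1 + 5.02 λ)/(1 + 2.1 λ).
Solving: λ (I_D1 V_DS2 − I_D2 V_DS1) = I_D2 − I_D1, so λ = (0.792 − 0.683) / (0.683 × 5.02 − 0.792 × 2.1) = 0.109 / 1.77 = 0.0617 V⁻¹.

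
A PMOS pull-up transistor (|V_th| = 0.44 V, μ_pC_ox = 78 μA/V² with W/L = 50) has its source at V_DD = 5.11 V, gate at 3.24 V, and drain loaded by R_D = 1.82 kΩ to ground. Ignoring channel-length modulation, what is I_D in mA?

I_D = 2.50 mA

V_SG = V_DD − V_G = 5.11 − 3.24 = 1.87 V, so V_ov = 1.87 − 0.44 = 1.43 V.
k_p = μ_pC_ox · (W/L) = 3.9 mA/V².
Assume saturation: I_D = ½ k_p V_ov² = 0.5 × 3.9 × 1.43² = 3.99 mA, giving V_SD = V_DD − I_D R_D = 5.11 − 3.99 × 1.82 = -2.15 V.
But -2.15 V < V_ov = 1.43 V, so the device is actually in triode.
In triode I_D = k_p[V_ov V_SD − ½ V_SD²] and I_D = (V_DD − V_SD)/R_D. Equating: 3.55 V_SD² − 11.15 V_SD + 5.11 = 0, giving V_SD = 0.557 V (the root below V_ov).
I_D = (5.11 − 0.557) / 1.82 = 2.5 mA.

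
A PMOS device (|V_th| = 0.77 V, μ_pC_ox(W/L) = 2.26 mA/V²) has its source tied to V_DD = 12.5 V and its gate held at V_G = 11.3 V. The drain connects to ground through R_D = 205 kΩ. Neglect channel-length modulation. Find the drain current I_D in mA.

V_SG = V_DD − V_G = 12.5 − 11.3 = 1.2 V, so V_ov = 1.2 − 0.77 = 0.43 V.
Assume saturation: I_D = ½ k_p V_ov² = 0.5 × 2.26 × 0.43² = 0.209 mA, giving V_SD = V_DD − I_D R_D = 12.5 − 0.209 × 205 = -30.3 V.
But -30.3 V < V_ov = 0.43 V, so the device is actually in triode.
In triode I_D = k_p[V_ov V_SD − ½ V_SD²] and I_D = (V_DD − V_SD)/R_D. Equating: 232 V_SD² − 200.2 V_SD + 12.5 = 0, giving V_SD = 0.0677 V (the root below V_ov).
I_D = (12.5 − 0.0677) / 205 = 0.0606 mA.

I_D = 0.0606 mA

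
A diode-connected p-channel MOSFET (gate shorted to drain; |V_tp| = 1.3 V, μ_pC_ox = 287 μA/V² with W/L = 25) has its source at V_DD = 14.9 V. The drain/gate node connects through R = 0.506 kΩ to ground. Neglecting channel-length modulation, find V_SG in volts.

V_SG = 3.78 V

With gate tied to drain, V_SG = V_SD ≥ V_SG − |V_tp|, so the device is in saturation.
k_p = μ_pC_ox · (W/L) = 7.175 mA/V².
KCL at the drain: ½ k_p (V_SG − |V_tp|)² = (V_DD − V_SG)/R.
Let x = V_SG − 1.3. Then 1.82 x² + x − 13.6 = 0, giving x = 2.48 V (positive root), so V_SG = 3.78 V.
I_D = (V_DD − V_SG)/R = (14.9 − 3.78) / 0.506 = 22 mA.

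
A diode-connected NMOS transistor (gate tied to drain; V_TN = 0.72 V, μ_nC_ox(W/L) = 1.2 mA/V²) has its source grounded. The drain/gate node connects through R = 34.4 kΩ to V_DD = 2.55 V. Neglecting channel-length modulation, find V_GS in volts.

V_GS = 0.995 V

With gate tied to drain, V_GS = V_DS ≥ V_GS − V_TN, so the device is in saturation.
KCL at the drain: ½ k_n (V_GS − V_TN)² = (V_DD − V_GS)/R.
Let x = V_GS − 0.72. Then 20.6 x² + x − 1.83 = 0, giving x = 0.275 V (positive root), so V_GS = 0.995 V.
I_D = (V_DD − V_GS)/R = (2.55 − 0.995) / 34.4 = 0.0452 mA.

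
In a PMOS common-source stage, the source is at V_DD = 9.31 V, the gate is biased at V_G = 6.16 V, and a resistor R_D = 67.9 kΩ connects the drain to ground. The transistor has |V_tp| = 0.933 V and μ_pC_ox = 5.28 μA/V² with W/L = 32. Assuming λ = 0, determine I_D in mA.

V_SG = V_DD − V_G = 9.31 − 6.16 = 3.15 V, so V_ov = 3.15 − 0.933 = 2.22 V.
k_p = μ_pC_ox · (W/L) = 0.169 mA/V².
Assume saturation: I_D = ½ k_p V_ov² = 0.5 × 0.169 × 2.22² = 0.415 mA, giving V_SD = V_DD − I_D R_D = 9.31 − 0.415 × 67.9 = -18.9 V.
But -18.9 V < V_ov = 2.22 V, so the device is actually in triode.
In triode I_D = k_p[V_ov V_SD − ½ V_SD²] and I_D = (V_DD − V_SD)/R_D. Equating: 5.74 V_SD² − 26.43 V_SD + 9.31 = 0, giving V_SD = 0.384 V (the root below V_ov).
I_D = (9.31 − 0.384) / 67.9 = 0.131 mA.

I_D = 0.131 mA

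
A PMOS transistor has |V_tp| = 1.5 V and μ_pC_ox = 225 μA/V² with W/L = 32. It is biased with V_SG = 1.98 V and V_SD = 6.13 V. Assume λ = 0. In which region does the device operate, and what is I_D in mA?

k_p = μ_pC_ox · (W/L) = 7.2 mA/V².
V_ov = V_SG − |V_tp| = 1.98 − 1.5 = 0.48 V.
Since V_SD = 6.13 V ≥ V_ov = 0.48 V, the device is in saturation.
I_D = ½ k_p V_ov² = 0.5 × 7.2 × 0.48² = 0.829 mA.

Saturation; I_D = 0.829 mA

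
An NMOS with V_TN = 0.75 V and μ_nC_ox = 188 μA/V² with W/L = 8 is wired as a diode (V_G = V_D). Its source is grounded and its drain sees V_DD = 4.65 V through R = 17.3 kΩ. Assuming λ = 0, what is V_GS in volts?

V_GS = 1.26 V

With gate tied to drain, V_GS = V_DS ≥ V_GS − V_TN, so the device is in saturation.
k_n = μ_nC_ox · (W/L) = 1.504 mA/V².
KCL at the drain: ½ k_n (V_GS − V_TN)² = (V_DD − V_GS)/R.
Let x = V_GS − 0.75. Then 13 x² + x − 3.9 = 0, giving x = 0.51 V (positive root), so V_GS = 1.26 V.
I_D = (V_DD − V_GS)/R = (4.65 − 1.26) / 17.3 = 0.196 mA.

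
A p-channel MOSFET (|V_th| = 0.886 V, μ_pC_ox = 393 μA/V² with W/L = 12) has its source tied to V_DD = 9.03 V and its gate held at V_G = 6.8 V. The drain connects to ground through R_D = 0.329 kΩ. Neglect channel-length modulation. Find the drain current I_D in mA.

V_SG = V_DD − V_G = 9.03 − 6.8 = 2.23 V, so V_ov = 2.23 − 0.886 = 1.34 V.
k_p = μ_pC_ox · (W/L) = 4.716 mA/V².
Assume saturation: I_D = ½ k_p V_ov² = 0.5 × 4.716 × 1.34² = 4.26 mA, giving V_SD = V_DD − I_D R_D = 9.03 − 4.26 × 0.329 = 7.63 V.
V_SD = 7.63 V ≥ V_ov = 1.34 V, confirming saturation.

I_D = 4.26 mA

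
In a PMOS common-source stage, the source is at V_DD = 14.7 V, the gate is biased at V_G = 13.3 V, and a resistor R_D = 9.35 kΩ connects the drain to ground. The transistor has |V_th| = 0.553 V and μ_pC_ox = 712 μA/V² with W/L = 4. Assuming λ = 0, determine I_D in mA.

V_SG = V_DD − V_G = 14.7 − 13.3 = 1.4 V, so V_ov = 1.4 − 0.553 = 0.847 V.
k_p = μ_pC_ox · (W/L) = 2.848 mA/V².
Assume saturation: I_D = ½ k_p V_ov² = 0.5 × 2.848 × 0.847² = 1.02 mA, giving V_SD = V_DD − I_D R_D = 14.7 − 1.02 × 9.35 = 5.15 V.
V_SD = 5.15 V ≥ V_ov = 0.847 V, confirming saturation.

I_D = 1.02 mA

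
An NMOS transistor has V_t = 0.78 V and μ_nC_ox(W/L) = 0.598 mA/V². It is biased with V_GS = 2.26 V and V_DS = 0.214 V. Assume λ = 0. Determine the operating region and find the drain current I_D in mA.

Triode; I_D = 0.176 mA

V_ov = V_GS − V_t = 2.26 − 0.78 = 1.48 V.
Since V_DS = 0.214 V < V_ov = 1.48 V, the device is in the triode region.
I_D = k_n [V_ov · V_DS − ½ V_DS²] = 0.598 × [1.48 × 0.214 − 0.5 × 0.214²] = 0.176 mA.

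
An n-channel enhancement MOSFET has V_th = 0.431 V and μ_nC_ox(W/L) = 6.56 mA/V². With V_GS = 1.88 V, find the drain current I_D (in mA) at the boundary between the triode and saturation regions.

I_D = 6.89 mA

At the boundary V_DS = V_ov = V_GS − V_th = 1.88 − 0.431 = 1.45 V.
I_D = ½ k_n V_ov² = 0.5 × 6.56 × 1.45² = 6.89 mA.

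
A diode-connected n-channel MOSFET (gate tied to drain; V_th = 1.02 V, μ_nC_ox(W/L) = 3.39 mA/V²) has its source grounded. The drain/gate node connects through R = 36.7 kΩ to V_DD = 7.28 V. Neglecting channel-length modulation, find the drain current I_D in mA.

With gate tied to drain, V_GS = V_DS ≥ V_GS − V_th, so the device is in saturation.
KCL at the drain: ½ k_n (V_GS − V_th)² = (V_DD − V_GS)/R.
Let x = V_GS − 1.02. Then 62.2 x² + x − 6.26 = 0, giving x = 0.309 V (positive root), so V_GS = 1.33 V.
I_D = (V_DD − V_GS)/R = (7.28 − 1.33) / 36.7 = 0.162 mA.

I_D = 0.162 mA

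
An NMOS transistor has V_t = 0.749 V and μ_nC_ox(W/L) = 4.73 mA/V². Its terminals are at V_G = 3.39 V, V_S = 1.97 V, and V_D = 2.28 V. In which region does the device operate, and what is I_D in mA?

V_GS = V_G − V_S = 3.39 − 1.97 = 1.42 V; V_DS = V_D − V_S = 2.28 − 1.97 = 0.31 V.
V_ov = V_GS − V_t = 1.42 − 0.749 = 0.671 V.
Since V_DS = 0.31 V < V_ov = 0.671 V, the device is in the triode region.
I_D = k_n [V_ov · V_DS − ½ V_DS²] = 4.73 × [0.671 × 0.31 − 0.5 × 0.31²] = 0.757 mA.

Triode; I_D = 0.757 mA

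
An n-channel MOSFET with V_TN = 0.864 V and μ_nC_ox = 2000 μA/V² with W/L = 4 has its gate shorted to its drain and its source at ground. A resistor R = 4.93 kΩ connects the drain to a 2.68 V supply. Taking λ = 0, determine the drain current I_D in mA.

With gate tied to drain, V_GS = V_DS ≥ V_GS − V_TN, so the device is in saturation.
k_n = μ_nC_ox · (W/L) = 8 mA/V².
KCL at the drain: ½ k_n (V_GS − V_TN)² = (V_DD − V_GS)/R.
Let x = V_GS − 0.864. Then 19.7 x² + x − 1.816 = 0, giving x = 0.279 V (positive root), so V_GS = 1.14 V.
I_D = (V_DD − V_GS)/R = (2.68 − 1.14) / 4.93 = 0.312 mA.

I_D = 0.312 mA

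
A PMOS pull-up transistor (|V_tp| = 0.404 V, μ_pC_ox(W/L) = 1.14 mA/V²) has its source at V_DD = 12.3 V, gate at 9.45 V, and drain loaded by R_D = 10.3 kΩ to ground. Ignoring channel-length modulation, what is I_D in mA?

I_D = 1.15 mA

V_SG = V_DD − V_G = 12.3 − 9.45 = 2.85 V, so V_ov = 2.85 − 0.404 = 2.45 V.
Assume saturation: I_D = ½ k_p V_ov² = 0.5 × 1.14 × 2.45² = 3.41 mA, giving V_SD = V_DD − I_D R_D = 12.3 − 3.41 × 10.3 = -22.8 V.
But -22.8 V < V_ov = 2.45 V, so the device is actually in triode.
In triode I_D = k_p[V_ov V_SD − ½ V_SD²] and I_D = (V_DD − V_SD)/R_D. Equating: 5.87 V_SD² − 29.72 V_SD + 12.3 = 0, giving V_SD = 0.455 V (the root below V_ov).
I_D = (12.3 − 0.455) / 10.3 = 1.15 mA.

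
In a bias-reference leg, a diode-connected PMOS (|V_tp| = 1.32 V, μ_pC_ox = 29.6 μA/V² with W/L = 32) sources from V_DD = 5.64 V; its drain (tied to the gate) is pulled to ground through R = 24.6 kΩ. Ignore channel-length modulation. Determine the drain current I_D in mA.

With gate tied to drain, V_SG = V_SD ≥ V_SG − |V_tp|, so the device is in saturation.
k_p = μ_pC_ox · (W/L) = 0.9472 mA/V².
KCL at the drain: ½ k_p (V_SG − |V_tp|)² = (V_DD − V_SG)/R.
Let x = V_SG − 1.32. Then 11.7 x² + x − 4.32 = 0, giving x = 0.568 V (positive root), so V_SG = 1.89 V.
I_D = (V_DD − V_SG)/R = (5.64 − 1.89) / 24.6 = 0.153 mA.

I_D = 0.153 mA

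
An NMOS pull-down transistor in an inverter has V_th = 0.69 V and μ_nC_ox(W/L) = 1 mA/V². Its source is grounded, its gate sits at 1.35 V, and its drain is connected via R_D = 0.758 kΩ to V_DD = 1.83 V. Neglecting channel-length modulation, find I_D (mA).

I_D = 0.218 mA

V_GS = V_G = 1.35 V, so V_ov = 1.35 − 0.69 = 0.66 V.
Assume saturation: I_D = ½ k_n V_ov² = 0.5 × 1 × 0.66² = 0.218 mA, giving V_DS = V_DD − I_D R_D = 1.83 − 0.218 × 0.758 = 1.66 V.
V_DS = 1.66 V ≥ V_ov = 0.66 V, confirming saturation.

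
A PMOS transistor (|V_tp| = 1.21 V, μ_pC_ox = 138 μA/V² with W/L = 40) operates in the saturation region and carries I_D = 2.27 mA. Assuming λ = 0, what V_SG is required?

k_p = μ_pC_ox · (W/L) = 5.52 mA/V².
In saturation I_D = ½ k_p (V_SG − |V_tp|)², so V_SG − |V_tp| = √(2 I_D / k_p) = √(2 × 2.27 / 5.52) = 0.907 V.
V_SG = 1.21 + 0.907 = 2.12 V.

V_SG = 2.12 V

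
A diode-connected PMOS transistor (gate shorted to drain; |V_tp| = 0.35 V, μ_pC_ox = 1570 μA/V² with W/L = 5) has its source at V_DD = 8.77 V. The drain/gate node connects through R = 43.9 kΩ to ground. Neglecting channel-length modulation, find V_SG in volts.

With gate tied to drain, V_SG = V_SD ≥ V_SG − |V_tp|, so the device is in saturation.
k_p = μ_pC_ox · (W/L) = 7.85 mA/V².
KCL at the drain: ½ k_p (V_SG − |V_tp|)² = (V_DD − V_SG)/R.
Let x = V_SG − 0.35. Then 172 x² + x − 8.42 = 0, giving x = 0.218 V (positive root), so V_SG = 0.568 V.
I_D = (V_DD − V_SG)/R = (8.77 − 0.568) / 43.9 = 0.187 mA.

V_SG = 0.568 V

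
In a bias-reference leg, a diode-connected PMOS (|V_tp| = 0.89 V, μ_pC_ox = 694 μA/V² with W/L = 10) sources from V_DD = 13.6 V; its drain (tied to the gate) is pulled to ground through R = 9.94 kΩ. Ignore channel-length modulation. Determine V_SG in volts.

V_SG = 1.48 V

With gate tied to drain, V_SG = V_SD ≥ V_SG − |V_tp|, so the device is in saturation.
k_p = μ_pC_ox · (W/L) = 6.94 mA/V².
KCL at the drain: ½ k_p (V_SG − |V_tp|)² = (V_DD − V_SG)/R.
Let x = V_SG − 0.89. Then 34.5 x² + x − 12.71 = 0, giving x = 0.593 V (positive root), so V_SG = 1.48 V.
I_D = (V_DD − V_SG)/R = (13.6 − 1.48) / 9.94 = 1.22 mA.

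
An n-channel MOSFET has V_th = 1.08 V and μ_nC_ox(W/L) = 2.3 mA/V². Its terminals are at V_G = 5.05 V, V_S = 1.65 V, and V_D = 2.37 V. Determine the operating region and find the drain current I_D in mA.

V_GS = V_G − V_S = 5.05 − 1.65 = 3.4 V; V_DS = V_D − V_S = 2.37 − 1.65 = 0.72 V.
V_ov = V_GS − V_th = 3.4 − 1.08 = 2.32 V.
Since V_DS = 0.72 V < V_ov = 2.32 V, the device is in the triode region.
I_D = k_n [V_ov · V_DS − ½ V_DS²] = 2.3 × [2.32 × 0.72 − 0.5 × 0.72²] = 3.25 mA.

Triode; I_D = 3.25 mA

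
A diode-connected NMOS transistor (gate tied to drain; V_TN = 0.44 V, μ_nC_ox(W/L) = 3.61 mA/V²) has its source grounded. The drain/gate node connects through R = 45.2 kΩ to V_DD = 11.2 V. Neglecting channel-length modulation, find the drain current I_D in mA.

I_D = 0.230 mA

With gate tied to drain, V_GS = V_DS ≥ V_GS − V_TN, so the device is in saturation.
KCL at the drain: ½ k_n (V_GS − V_TN)² = (V_DD − V_GS)/R.
Let x = V_GS − 0.44. Then 81.6 x² + x − 10.76 = 0, giving x = 0.357 V (positive root), so V_GS = 0.797 V.
I_D = (V_DD − V_GS)/R = (11.2 − 0.797) / 45.2 = 0.23 mA.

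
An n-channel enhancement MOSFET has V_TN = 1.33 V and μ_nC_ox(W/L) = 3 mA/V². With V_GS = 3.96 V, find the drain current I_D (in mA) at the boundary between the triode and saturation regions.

At the boundary V_DS = V_ov = V_GS − V_TN = 3.96 − 1.33 = 2.63 V.
I_D = ½ k_n V_ov² = 0.5 × 3 × 2.63² = 10.4 mA.

I_D = 10.4 mA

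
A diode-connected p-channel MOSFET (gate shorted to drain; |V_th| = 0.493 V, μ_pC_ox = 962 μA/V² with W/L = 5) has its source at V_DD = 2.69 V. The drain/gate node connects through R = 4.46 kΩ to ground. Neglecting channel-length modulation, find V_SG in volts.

V_SG = 0.901 V

With gate tied to drain, V_SG = V_SD ≥ V_SG − |V_th|, so the device is in saturation.
k_p = μ_pC_ox · (W/L) = 4.81 mA/V².
KCL at the drain: ½ k_p (V_SG − |V_th|)² = (V_DD − V_SG)/R.
Let x = V_SG − 0.493. Then 10.7 x² + x − 2.197 = 0, giving x = 0.408 V (positive root), so V_SG = 0.901 V.
I_D = (V_DD − V_SG)/R = (2.69 − 0.901) / 4.46 = 0.401 mA.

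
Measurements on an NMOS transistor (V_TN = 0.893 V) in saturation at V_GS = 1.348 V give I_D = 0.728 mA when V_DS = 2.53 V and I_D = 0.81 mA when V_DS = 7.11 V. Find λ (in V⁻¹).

With V_GS fixed, I_D ∝ (1 + λ V_DS) in saturation, so I_D2/I_D1 = (1 + λ V_DS2)/(1 + λ V_DS1).
0.81/0.728 = 1.113 = (1 + 7.11 λ)/(1 + 2.53 λ).
Solving: λ (I_D1 V_DS2 − I_D2 V_DS1) = I_D2 − I_D1, so λ = (0.81 − 0.728) / (0.728 × 7.11 − 0.81 × 2.53) = 0.082 / 3.13 = 0.0262 V⁻¹.

λ = 0.0262 V⁻¹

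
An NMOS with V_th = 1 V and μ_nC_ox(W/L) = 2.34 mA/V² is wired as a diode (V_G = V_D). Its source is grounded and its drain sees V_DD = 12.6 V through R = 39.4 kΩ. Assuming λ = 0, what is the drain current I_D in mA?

With gate tied to drain, V_GS = V_DS ≥ V_GS − V_th, so the device is in saturation.
KCL at the drain: ½ k_n (V_GS − V_th)² = (V_DD − V_GS)/R.
Let x = V_GS − 1. Then 46.1 x² + x − 11.6 = 0, giving x = 0.491 V (positive root), so V_GS = 1.49 V.
I_D = (V_DD − V_GS)/R = (12.6 − 1.49) / 39.4 = 0.282 mA.

I_D = 0.282 mA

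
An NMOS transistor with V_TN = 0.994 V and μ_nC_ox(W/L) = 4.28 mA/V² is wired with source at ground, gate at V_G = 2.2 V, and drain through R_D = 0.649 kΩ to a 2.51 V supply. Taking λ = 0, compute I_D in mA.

I_D = 2.69 mA

V_GS = V_G = 2.2 V, so V_ov = 2.2 − 0.994 = 1.21 V.
Assume saturation: I_D = ½ k_n V_ov² = 0.5 × 4.28 × 1.21² = 3.11 mA, giving V_DS = V_DD − I_D R_D = 2.51 − 3.11 × 0.649 = 0.49 V.
But 0.49 V < V_ov = 1.21 V, so the device is actually in triode.
In triode I_D = k_n[V_ov V_DS − ½ V_DS²] and I_D = (V_DD − V_DS)/R_D. Equating: 1.39 V_DS² − 4.35 V_DS + 2.51 = 0, giving V_DS = 0.763 V (the root below V_ov).
I_D = (2.51 − 0.763) / 0.649 = 2.69 mA.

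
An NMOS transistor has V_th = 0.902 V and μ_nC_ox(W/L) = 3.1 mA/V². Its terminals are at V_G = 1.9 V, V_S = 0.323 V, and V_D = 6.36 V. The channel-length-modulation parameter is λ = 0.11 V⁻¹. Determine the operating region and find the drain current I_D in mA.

Saturation; I_D = 1.18 mA

V_GS = V_G − V_S = 1.9 − 0.323 = 1.58 V; V_DS = V_D − V_S = 6.36 − 0.323 = 6.04 V.
V_ov = V_GS − V_th = 1.58 − 0.902 = 0.675 V.
Since V_DS = 6.04 V ≥ V_ov = 0.675 V, the device is in saturation.
I_D = ½ k_n V_ov² (1 + λ V_DS) = 0.5 × 3.1 × 0.675² × (1 + 0.11 × 6.04) = 1.18 mA.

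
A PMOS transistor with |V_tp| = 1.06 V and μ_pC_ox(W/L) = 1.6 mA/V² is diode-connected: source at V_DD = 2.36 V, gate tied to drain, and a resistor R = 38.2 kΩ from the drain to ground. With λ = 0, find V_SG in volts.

With gate tied to drain, V_SG = V_SD ≥ V_SG − |V_tp|, so the device is in saturation.
KCL at the drain: ½ k_p (V_SG − |V_tp|)² = (V_DD − V_SG)/R.
Let x = V_SG − 1.06. Then 30.6 x² + x − 1.3 = 0, giving x = 0.191 V (positive root), so V_SG = 1.25 V.
I_D = (V_DD − V_SG)/R = (2.36 − 1.25) / 38.2 = 0.029 mA.

V_SG = 1.25 V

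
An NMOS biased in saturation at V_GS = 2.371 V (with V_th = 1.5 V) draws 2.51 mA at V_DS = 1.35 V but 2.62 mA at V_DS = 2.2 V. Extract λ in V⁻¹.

With V_GS fixed, I_D ∝ (1 + λ V_DS) in saturation, so I_D2/I_D1 = (1 + λ V_DS2)/(1 + λ V_DS1).
2.62/2.51 = 1.044 = (1 + 2.2 λ)/(1 + 1.35 λ).
Solving: λ (I_D1 V_DS2 − I_D2 V_DS1) = I_D2 − I_D1, so λ = (2.62 − 2.51) / (2.51 × 2.2 − 2.62 × 1.35) = 0.11 / 1.98 = 0.0554 V⁻¹.

λ = 0.0554 V⁻¹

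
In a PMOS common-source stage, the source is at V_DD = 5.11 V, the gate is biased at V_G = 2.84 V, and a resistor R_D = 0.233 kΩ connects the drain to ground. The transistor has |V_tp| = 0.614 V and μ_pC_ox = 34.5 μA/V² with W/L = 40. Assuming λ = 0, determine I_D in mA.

I_D = 1.89 mA

V_SG = V_DD − V_G = 5.11 − 2.84 = 2.27 V, so V_ov = 2.27 − 0.614 = 1.66 V.
k_p = μ_pC_ox · (W/L) = 1.38 mA/V².
Assume saturation: I_D = ½ k_p V_ov² = 0.5 × 1.38 × 1.66² = 1.89 mA, giving V_SD = V_DD − I_D R_D = 5.11 − 1.89 × 0.233 = 4.67 V.
V_SD = 4.67 V ≥ V_ov = 1.66 V, confirming saturation.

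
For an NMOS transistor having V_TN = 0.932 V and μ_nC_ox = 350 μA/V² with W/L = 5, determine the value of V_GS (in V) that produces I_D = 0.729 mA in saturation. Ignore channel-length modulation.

k_n = μ_nC_ox · (W/L) = 1.75 mA/V².
In saturation I_D = ½ k_n (V_GS − V_TN)², so V_GS − V_TN = √(2 I_D / k_n) = √(2 × 0.729 / 1.75) = 0.913 V.
V_GS = 0.932 + 0.913 = 1.84 V.

V_GS = 1.84 V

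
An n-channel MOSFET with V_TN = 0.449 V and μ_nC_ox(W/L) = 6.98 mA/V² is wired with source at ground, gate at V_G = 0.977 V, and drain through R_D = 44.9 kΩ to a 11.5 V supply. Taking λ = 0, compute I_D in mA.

V_GS = V_G = 0.977 V, so V_ov = 0.977 − 0.449 = 0.528 V.
Assume saturation: I_D = ½ k_n V_ov² = 0.5 × 6.98 × 0.528² = 0.973 mA, giving V_DS = V_DD − I_D R_D = 11.5 − 0.973 × 44.9 = -32.2 V.
But -32.2 V < V_ov = 0.528 V, so the device is actually in triode.
In triode I_D = k_n[V_ov V_DS − ½ V_DS²] and I_D = (V_DD − V_DS)/R_D. Equating: 157 V_DS² − 166.5 V_DS + 11.5 = 0, giving V_DS = 0.0743 V (the root below V_ov).
I_D = (11.5 − 0.0743) / 44.9 = 0.254 mA.

I_D = 0.254 mA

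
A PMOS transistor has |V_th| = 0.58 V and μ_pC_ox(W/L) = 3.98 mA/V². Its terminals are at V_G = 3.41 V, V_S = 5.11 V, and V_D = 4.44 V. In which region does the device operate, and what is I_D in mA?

Triode; I_D = 2.09 mA

V_SG = V_S − V_G = 5.11 − 3.41 = 1.7 V; V_SD = V_S − V_D = 5.11 − 4.44 = 0.67 V.
V_ov = V_SG − |V_th| = 1.7 − 0.58 = 1.12 V.
Since V_SD = 0.67 V < V_ov = 1.12 V, the device is in the triode region.
I_D = k_p [V_ov · V_SD − ½ V_SD²] = 3.98 × [1.12 × 0.67 − 0.5 × 0.67²] = 2.09 mA.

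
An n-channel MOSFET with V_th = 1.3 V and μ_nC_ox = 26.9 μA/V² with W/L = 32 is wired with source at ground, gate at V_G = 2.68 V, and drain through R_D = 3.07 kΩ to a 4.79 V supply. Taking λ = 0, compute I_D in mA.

I_D = 0.820 mA

V_GS = V_G = 2.68 V, so V_ov = 2.68 − 1.3 = 1.38 V.
k_n = μ_nC_ox · (W/L) = 0.8608 mA/V².
Assume saturation: I_D = ½ k_n V_ov² = 0.5 × 0.8608 × 1.38² = 0.82 mA, giving V_DS = V_DD − I_D R_D = 4.79 − 0.82 × 3.07 = 2.27 V.
V_DS = 2.27 V ≥ V_ov = 1.38 V, confirming saturation.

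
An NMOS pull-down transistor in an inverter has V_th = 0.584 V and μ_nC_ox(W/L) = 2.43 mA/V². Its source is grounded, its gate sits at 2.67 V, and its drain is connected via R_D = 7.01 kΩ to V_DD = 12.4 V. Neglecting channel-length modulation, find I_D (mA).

V_GS = V_G = 2.67 V, so V_ov = 2.67 − 0.584 = 2.09 V.
Assume saturation: I_D = ½ k_n V_ov² = 0.5 × 2.43 × 2.09² = 5.29 mA, giving V_DS = V_DD − I_D R_D = 12.4 − 5.29 × 7.01 = -24.7 V.
But -24.7 V < V_ov = 2.09 V, so the device is actually in triode.
In triode I_D = k_n[V_ov V_DS − ½ V_DS²] and I_D = (V_DD − V_DS)/R_D. Equating: 8.52 V_DS² − 36.53 V_DS + 12.4 = 0, giving V_DS = 0.372 V (the root below V_ov).
I_D = (12.4 − 0.372) / 7.01 = 1.72 mA.

I_D = 1.72 mA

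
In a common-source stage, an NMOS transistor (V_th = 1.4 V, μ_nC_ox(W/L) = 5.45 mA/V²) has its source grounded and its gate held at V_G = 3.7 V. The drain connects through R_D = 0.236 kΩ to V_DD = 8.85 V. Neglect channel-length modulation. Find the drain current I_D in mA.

V_GS = V_G = 3.7 V, so V_ov = 3.7 − 1.4 = 2.3 V.
Assume saturation: I_D = ½ k_n V_ov² = 0.5 × 5.45 × 2.3² = 14.4 mA, giving V_DS = V_DD − I_D R_D = 8.85 − 14.4 × 0.236 = 5.45 V.
V_DS = 5.45 V ≥ V_ov = 2.3 V, confirming saturation.

I_D = 14.4 mA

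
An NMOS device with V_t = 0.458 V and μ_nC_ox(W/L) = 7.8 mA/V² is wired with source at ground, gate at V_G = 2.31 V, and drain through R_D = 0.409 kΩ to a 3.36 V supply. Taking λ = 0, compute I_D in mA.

V_GS = V_G = 2.31 V, so V_ov = 2.31 − 0.458 = 1.85 V.
Assume saturation: I_D = ½ k_n V_ov² = 0.5 × 7.8 × 1.85² = 13.4 mA, giving V_DS = V_DD − I_D R_D = 3.36 − 13.4 × 0.409 = -2.11 V.
But -2.11 V < V_ov = 1.85 V, so the device is actually in triode.
In triode I_D = k_n[V_ov V_DS − ½ V_DS²] and I_D = (V_DD − V_DS)/R_D. Equating: 1.6 V_DS² − 6.908 V_DS + 3.36 = 0, giving V_DS = 0.558 V (the root below V_ov).
I_D = (3.36 − 0.558) / 0.409 = 6.85 mA.

I_D = 6.85 mA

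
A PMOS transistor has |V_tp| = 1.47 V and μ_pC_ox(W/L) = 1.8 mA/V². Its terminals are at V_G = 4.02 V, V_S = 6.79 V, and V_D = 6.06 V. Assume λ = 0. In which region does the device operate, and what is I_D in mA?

Triode; I_D = 1.23 mA

V_SG = V_S − V_G = 6.79 − 4.02 = 2.77 V; V_SD = V_S − V_D = 6.79 − 6.06 = 0.73 V.
V_ov = V_SG − |V_tp| = 2.77 − 1.47 = 1.3 V.
Since V_SD = 0.73 V < V_ov = 1.3 V, the device is in the triode region.
I_D = k_p [V_ov · V_SD − ½ V_SD²] = 1.8 × [1.3 × 0.73 − 0.5 × 0.73²] = 1.23 mA.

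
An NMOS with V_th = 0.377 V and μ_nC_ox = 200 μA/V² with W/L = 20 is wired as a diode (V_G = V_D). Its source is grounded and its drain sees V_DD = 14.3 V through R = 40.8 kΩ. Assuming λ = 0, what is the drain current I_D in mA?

I_D = 0.331 mA

With gate tied to drain, V_GS = V_DS ≥ V_GS − V_th, so the device is in saturation.
k_n = μ_nC_ox · (W/L) = 4 mA/V².
KCL at the drain: ½ k_n (V_GS − V_th)² = (V_DD − V_GS)/R.
Let x = V_GS − 0.377. Then 81.6 x² + x − 13.92 = 0, giving x = 0.407 V (positive root), so V_GS = 0.784 V.
I_D = (V_DD − V_GS)/R = (14.3 − 0.784) / 40.8 = 0.331 mA.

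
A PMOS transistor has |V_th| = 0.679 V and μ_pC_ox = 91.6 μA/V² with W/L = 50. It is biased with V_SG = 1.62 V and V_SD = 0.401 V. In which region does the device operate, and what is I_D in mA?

k_p = μ_pC_ox · (W/L) = 4.58 mA/V².
V_ov = V_SG − |V_th| = 1.62 − 0.679 = 0.941 V.
Since V_SD = 0.401 V < V_ov = 0.941 V, the device is in the triode region.
I_D = k_p [V_ov · V_SD − ½ V_SD²] = 4.58 × [0.941 × 0.401 − 0.5 × 0.401²] = 1.36 mA.

Triode; I_D = 1.36 mA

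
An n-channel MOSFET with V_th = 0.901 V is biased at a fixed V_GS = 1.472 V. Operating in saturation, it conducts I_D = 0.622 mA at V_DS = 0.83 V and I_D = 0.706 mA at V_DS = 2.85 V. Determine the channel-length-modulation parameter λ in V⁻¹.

λ = 0.0708 V⁻¹

With V_GS fixed, I_D ∝ (1 + λ V_DS) in saturation, so I_D2/I_D1 = (1 + λ V_DS2)/(1 + λ V_DS1).
0.706/0.622 = 1.135 = (1 + 2.85 λ)/(1 + 0.83 λ).
Solving: λ (I_D1 V_DS2 − I_D2 V_DS1) = I_D2 − I_D1, so λ = (0.706 − 0.622) / (0.622 × 2.85 − 0.706 × 0.83) = 0.084 / 1.19 = 0.0708 V⁻¹.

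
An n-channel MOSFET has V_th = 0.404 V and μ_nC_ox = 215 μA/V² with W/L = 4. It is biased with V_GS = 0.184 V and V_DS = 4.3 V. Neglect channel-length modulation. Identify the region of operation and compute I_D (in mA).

Cutoff; I_D = 0 mA

V_GS = 0.184 V < V_th = 0.404 V, so the transistor is in cutoff.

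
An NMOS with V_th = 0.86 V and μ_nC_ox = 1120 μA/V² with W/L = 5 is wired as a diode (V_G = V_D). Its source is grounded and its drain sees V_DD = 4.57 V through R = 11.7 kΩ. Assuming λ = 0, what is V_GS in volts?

V_GS = 1.18 V

With gate tied to drain, V_GS = V_DS ≥ V_GS − V_th, so the device is in saturation.
k_n = μ_nC_ox · (W/L) = 5.6 mA/V².
KCL at the drain: ½ k_n (V_GS − V_th)² = (V_DD − V_GS)/R.
Let x = V_GS − 0.86. Then 32.8 x² + x − 3.71 = 0, giving x = 0.322 V (positive root), so V_GS = 1.18 V.
I_D = (V_DD − V_GS)/R = (4.57 − 1.18) / 11.7 = 0.29 mA.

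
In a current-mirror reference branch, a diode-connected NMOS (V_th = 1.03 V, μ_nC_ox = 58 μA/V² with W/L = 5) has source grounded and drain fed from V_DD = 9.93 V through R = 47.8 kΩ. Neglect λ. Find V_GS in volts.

V_GS = 2.09 V

With gate tied to drain, V_GS = V_DS ≥ V_GS − V_th, so the device is in saturation.
k_n = μ_nC_ox · (W/L) = 0.29 mA/V².
KCL at the drain: ½ k_n (V_GS − V_th)² = (V_DD − V_GS)/R.
Let x = V_GS − 1.03. Then 6.93 x² + x − 8.9 = 0, giving x = 1.06 V (positive root), so V_GS = 2.09 V.
I_D = (V_DD − V_GS)/R = (9.93 − 2.09) / 47.8 = 0.164 mA.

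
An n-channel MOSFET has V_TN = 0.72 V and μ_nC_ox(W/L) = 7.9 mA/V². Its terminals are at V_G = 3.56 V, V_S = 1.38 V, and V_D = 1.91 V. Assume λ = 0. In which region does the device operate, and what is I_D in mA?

Triode; I_D = 5.00 mA

V_GS = V_G − V_S = 3.56 − 1.38 = 2.18 V; V_DS = V_D − V_S = 1.91 − 1.38 = 0.53 V.
V_ov = V_GS − V_TN = 2.18 − 0.72 = 1.46 V.
Since V_DS = 0.53 V < V_ov = 1.46 V, the device is in the triode region.
I_D = k_n [V_ov · V_DS − ½ V_DS²] = 7.9 × [1.46 × 0.53 − 0.5 × 0.53²] = 5 mA.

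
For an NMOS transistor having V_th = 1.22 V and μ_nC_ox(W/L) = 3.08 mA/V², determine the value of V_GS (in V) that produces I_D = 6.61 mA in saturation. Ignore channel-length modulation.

V_GS = 3.29 V

In saturation I_D = ½ k_n (V_GS − V_th)², so V_GS − V_th = √(2 I_D / k_n) = √(2 × 6.61 / 3.08) = 2.07 V.
V_GS = 1.22 + 2.07 = 3.29 V.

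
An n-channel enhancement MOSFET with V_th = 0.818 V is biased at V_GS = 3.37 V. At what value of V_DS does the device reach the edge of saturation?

V_DS,sat = 2.55 V

The boundary between triode and saturation is V_DS = V_GS − V_th = V_ov.
V_ov = 3.37 − 0.818 = 2.55 V.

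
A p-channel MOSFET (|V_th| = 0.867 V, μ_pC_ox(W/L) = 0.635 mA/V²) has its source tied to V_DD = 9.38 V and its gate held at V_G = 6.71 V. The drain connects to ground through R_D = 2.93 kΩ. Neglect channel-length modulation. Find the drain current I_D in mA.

I_D = 1.03 mA

V_SG = V_DD − V_G = 9.38 − 6.71 = 2.67 V, so V_ov = 2.67 − 0.867 = 1.8 V.
Assume saturation: I_D = ½ k_p V_ov² = 0.5 × 0.635 × 1.8² = 1.03 mA, giving V_SD = V_DD − I_D R_D = 9.38 − 1.03 × 2.93 = 6.36 V.
V_SD = 6.36 V ≥ V_ov = 1.8 V, confirming saturation.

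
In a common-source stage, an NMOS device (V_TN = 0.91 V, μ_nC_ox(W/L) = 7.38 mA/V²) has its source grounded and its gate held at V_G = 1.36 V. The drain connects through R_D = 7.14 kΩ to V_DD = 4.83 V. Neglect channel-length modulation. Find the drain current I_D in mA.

I_D = 0.638 mA

V_GS = V_G = 1.36 V, so V_ov = 1.36 − 0.91 = 0.45 V.
Assume saturation: I_D = ½ k_n V_ov² = 0.5 × 7.38 × 0.45² = 0.747 mA, giving V_DS = V_DD − I_D R_D = 4.83 − 0.747 × 7.14 = -0.505 V.
But -0.505 V < V_ov = 0.45 V, so the device is actually in triode.
In triode I_D = k_n[V_ov V_DS − ½ V_DS²] and I_D = (V_DD − V_DS)/R_D. Equating: 26.3 V_DS² − 24.71 V_DS + 4.83 = 0, giving V_DS = 0.278 V (the root below V_ov).
I_D = (4.83 − 0.278) / 7.14 = 0.638 mA.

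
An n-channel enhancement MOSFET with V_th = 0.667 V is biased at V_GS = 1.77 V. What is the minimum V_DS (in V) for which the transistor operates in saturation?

The boundary between triode and saturation is V_DS = V_GS − V_th = V_ov.
V_ov = 1.77 − 0.667 = 1.1 V.

V_DS,sat = 1.10 V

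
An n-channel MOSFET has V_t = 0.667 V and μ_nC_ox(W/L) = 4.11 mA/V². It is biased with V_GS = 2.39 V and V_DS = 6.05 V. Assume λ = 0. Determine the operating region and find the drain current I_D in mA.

V_ov = V_GS − V_t = 2.39 − 0.667 = 1.72 V.
Since V_DS = 6.05 V ≥ V_ov = 1.72 V, the device is in saturation.
I_D = ½ k_n V_ov² = 0.5 × 4.11 × 1.72² = 6.1 mA.

Saturation; I_D = 6.10 mA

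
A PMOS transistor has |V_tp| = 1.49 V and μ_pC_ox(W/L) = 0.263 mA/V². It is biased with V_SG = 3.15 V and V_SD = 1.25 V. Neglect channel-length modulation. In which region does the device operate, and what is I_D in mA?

V_ov = V_SG − |V_tp| = 3.15 − 1.49 = 1.66 V.
Since V_SD = 1.25 V < V_ov = 1.66 V, the device is in the triode region.
I_D = k_p [V_ov · V_SD − ½ V_SD²] = 0.263 × [1.66 × 1.25 − 0.5 × 1.25²] = 0.34 mA.

Triode; I_D = 0.340 mA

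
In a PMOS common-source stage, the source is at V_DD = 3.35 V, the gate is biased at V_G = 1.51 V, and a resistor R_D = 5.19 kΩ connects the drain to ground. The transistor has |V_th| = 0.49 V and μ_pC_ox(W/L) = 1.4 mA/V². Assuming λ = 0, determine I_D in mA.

I_D = 0.578 mA

V_SG = V_DD − V_G = 3.35 − 1.51 = 1.84 V, so V_ov = 1.84 − 0.49 = 1.35 V.
Assume saturation: I_D = ½ k_p V_ov² = 0.5 × 1.4 × 1.35² = 1.28 mA, giving V_SD = V_DD − I_D R_D = 3.35 − 1.28 × 5.19 = -3.27 V.
But -3.27 V < V_ov = 1.35 V, so the device is actually in triode.
In triode I_D = k_p[V_ov V_SD − ½ V_SD²] and I_D = (V_DD − V_SD)/R_D. Equating: 3.63 V_SD² − 10.81 V_SD + 3.35 = 0, giving V_SD = 0.351 V (the root below V_ov).
I_D = (3.35 − 0.351) / 5.19 = 0.578 mA.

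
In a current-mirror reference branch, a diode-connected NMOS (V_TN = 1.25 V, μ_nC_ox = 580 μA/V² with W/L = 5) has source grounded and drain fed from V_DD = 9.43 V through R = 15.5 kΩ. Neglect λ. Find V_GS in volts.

With gate tied to drain, V_GS = V_DS ≥ V_GS − V_TN, so the device is in saturation.
k_n = μ_nC_ox · (W/L) = 2.9 mA/V².
KCL at the drain: ½ k_n (V_GS − V_TN)² = (V_DD − V_GS)/R.
Let x = V_GS − 1.25. Then 22.5 x² + x − 8.18 = 0, giving x = 0.581 V (positive root), so V_GS = 1.83 V.
I_D = (V_DD − V_GS)/R = (9.43 − 1.83) / 15.5 = 0.49 mA.

V_GS = 1.83 V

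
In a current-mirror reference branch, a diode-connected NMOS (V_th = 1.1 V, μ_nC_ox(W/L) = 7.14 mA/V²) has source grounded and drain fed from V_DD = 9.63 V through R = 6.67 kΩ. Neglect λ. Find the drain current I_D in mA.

I_D = 1.19 mA

With gate tied to drain, V_GS = V_DS ≥ V_GS − V_th, so the device is in saturation.
KCL at the drain: ½ k_n (V_GS − V_th)² = (V_DD − V_GS)/R.
Let x = V_GS − 1.1. Then 23.8 x² + x − 8.53 = 0, giving x = 0.578 V (positive root), so V_GS = 1.68 V.
I_D = (V_DD − V_GS)/R = (9.63 − 1.68) / 6.67 = 1.19 mA.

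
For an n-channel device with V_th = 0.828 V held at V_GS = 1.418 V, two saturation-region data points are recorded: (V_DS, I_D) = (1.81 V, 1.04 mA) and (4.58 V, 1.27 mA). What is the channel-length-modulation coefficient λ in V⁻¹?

λ = 0.0933 V⁻¹

With V_GS fixed, I_D ∝ (1 + λ V_DS) in saturation, so I_D2/I_D1 = (1 + λ V_DS2)/(1 + λ V_DS1).
1.27/1.04 = 1.221 = (1 + 4.58 λ)/(1 + 1.81 λ).
Solving: λ (I_D1 V_DS2 − I_D2 V_DS1) = I_D2 − I_D1, so λ = (1.27 − 1.04) / (1.04 × 4.58 − 1.27 × 1.81) = 0.23 / 2.46 = 0.0933 V⁻¹.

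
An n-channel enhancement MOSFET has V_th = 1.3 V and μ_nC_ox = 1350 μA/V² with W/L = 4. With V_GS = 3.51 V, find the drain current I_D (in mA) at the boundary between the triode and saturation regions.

At the boundary V_DS = V_ov = V_GS − V_th = 3.51 − 1.3 = 2.21 V.
k_n = μ_nC_ox · (W/L) = 5.4 mA/V².
I_D = ½ k_n V_ov² = 0.5 × 5.4 × 2.21² = 13.2 mA.

I_D = 13.2 mA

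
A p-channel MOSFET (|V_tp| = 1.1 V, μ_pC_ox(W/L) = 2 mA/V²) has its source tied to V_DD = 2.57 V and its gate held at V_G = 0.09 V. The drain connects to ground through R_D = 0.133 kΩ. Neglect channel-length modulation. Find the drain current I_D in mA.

I_D = 1.90 mA

V_SG = V_DD − V_G = 2.57 − 0.09 = 2.48 V, so V_ov = 2.48 − 1.1 = 1.38 V.
Assume saturation: I_D = ½ k_p V_ov² = 0.5 × 2 × 1.38² = 1.9 mA, giving V_SD = V_DD − I_D R_D = 2.57 − 1.9 × 0.133 = 2.32 V.
V_SD = 2.32 V ≥ V_ov = 1.38 V, confirming saturation.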